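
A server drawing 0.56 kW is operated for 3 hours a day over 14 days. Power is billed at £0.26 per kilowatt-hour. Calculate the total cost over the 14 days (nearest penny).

Runtime = 3 h/day × 14 days = 42 h
Energy = 0.56 kW × 42 h = 23.52 kWh
Cost = 23.52 kWh × £0.26/kWh = £6.12

£6.12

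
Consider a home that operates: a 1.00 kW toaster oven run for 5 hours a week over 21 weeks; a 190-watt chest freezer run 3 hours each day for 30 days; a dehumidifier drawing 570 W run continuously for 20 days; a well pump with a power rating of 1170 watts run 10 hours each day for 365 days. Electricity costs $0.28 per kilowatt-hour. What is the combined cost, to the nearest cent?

toaster oven: Runtime = 5 h/week × 21 weeks = 105 h
toaster oven: 1 kW × 105 h = 105 kWh
chest freezer: Runtime = 3 h/day × 30 days = 90 h
chest freezer: 0.19 kW × 90 h = 17.1 kWh
dehumidifier: Runtime = 24 h × 20 = 480 h
dehumidifier: 0.57 kW × 480 h = 273.6 kWh
well pump: Runtime = 10 h/day × 365 days = 3650 h
well pump: 1.17 kW × 3650 h = 4270.5 kWh
Total energy = 4666.2 kWh
Cost = 4666.2 × $0.28 = $1306.54

$1306.54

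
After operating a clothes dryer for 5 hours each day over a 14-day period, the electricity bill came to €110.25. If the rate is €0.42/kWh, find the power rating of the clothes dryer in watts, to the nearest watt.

Energy = €110.25 ÷ €0.42/kWh = 262.5 kWh
Runtime = 5 h/day × 14 days = 70 h
Power = 262.5 kWh ÷ 70 h = 3.75 kW = 3750 W

3750 W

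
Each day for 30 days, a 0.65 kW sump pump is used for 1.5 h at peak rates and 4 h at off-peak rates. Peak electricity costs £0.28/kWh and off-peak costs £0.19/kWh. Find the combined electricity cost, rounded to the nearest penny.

£23.01

Peak energy = 0.65 kW × 1.5 h × 30 = 29.25 kWh
Off-peak energy = 0.65 kW × 4 h × 30 = 78 kWh
Cost = 29.25 × £0.28 + 78 × £0.19 = £8.19 + £14.82 = £23.01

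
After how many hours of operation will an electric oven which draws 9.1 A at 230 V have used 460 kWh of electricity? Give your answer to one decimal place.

Power = 9.1 A × 230 V = 2093 W = 2.093 kW
Hours = 460 kWh ÷ 2.093 kW = 219.8 h

219.8 h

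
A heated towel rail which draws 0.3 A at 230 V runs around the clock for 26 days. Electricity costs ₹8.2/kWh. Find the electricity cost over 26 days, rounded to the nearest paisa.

₹353.06

Power = 0.3 A × 230 V = 69 W = 0.069 kW
Runtime = 24 h × 26 = 624 h
Energy = 0.069 kW × 624 h = 43.056 kWh
Cost = 43.056 kWh × ₹8.2/kWh = ₹353.06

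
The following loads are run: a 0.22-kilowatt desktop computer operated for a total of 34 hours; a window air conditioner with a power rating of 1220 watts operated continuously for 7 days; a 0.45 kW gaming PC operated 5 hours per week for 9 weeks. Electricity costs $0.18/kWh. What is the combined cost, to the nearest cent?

$41.88

desktop computer: 0.22 kW × 34 h = 7.48 kWh
window air conditioner: Runtime = 24 h × 7 = 168 h
window air conditioner: 1.22 kW × 168 h = 204.96 kWh
gaming PC: Runtime = 5 h/week × 9 weeks = 45 h
gaming PC: 0.45 kW × 45 h = 20.25 kWh
Total energy = 232.69 kWh
Cost = 232.69 × $0.18 = $41.88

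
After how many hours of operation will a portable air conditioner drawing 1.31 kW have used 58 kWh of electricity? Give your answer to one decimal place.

44.3 h

Hours = 58 kWh ÷ 1.31 kW = 44.3 h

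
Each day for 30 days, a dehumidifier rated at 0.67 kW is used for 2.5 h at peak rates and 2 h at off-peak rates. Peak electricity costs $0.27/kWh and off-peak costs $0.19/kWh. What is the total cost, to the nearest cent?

$21.21

Peak energy = 0.67 kW × 2.5 h × 30 = 50.25 kWh
Off-peak energy = 0.67 kW × 2 h × 30 = 40.2 kWh
Cost = 50.25 × $0.27 + 40.2 × $0.19 = $13.5675 + $7.638 = $21.21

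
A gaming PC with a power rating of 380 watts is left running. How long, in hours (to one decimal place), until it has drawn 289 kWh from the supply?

Hours = 289 kWh ÷ 0.38 kW = 760.5 h

760.5 h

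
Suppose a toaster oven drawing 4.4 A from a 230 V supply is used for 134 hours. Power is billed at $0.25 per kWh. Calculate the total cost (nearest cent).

$33.90

Power = 4.4 A × 230 V = 1012 W = 1.012 kW
Energy = 1.012 kW × 134 h = 135.608 kWh
Cost = 135.608 kWh × $0.25/kWh = $33.90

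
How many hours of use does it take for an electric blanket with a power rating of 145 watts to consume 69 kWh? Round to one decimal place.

475.9 h

Hours = 69 kWh ÷ 0.145 kW = 475.9 h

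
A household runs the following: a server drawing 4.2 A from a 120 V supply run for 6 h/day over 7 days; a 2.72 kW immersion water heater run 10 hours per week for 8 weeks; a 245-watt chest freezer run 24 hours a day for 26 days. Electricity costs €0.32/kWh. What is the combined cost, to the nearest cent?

€125.33

server: Power = 4.2 A × 120 V = 504 W = 0.504 kW
server: Runtime = 6 h/day × 7 days = 42 h
server: 0.504 kW × 42 h = 21.168 kWh
immersion water heater: Runtime = 10 h/week × 8 weeks = 80 h
immersion water heater: 2.72 kW × 80 h = 217.6 kWh
chest freezer: Runtime = 24 h × 26 = 624 h
chest freezer: 0.245 kW × 624 h = 152.88 kWh
Total energy = 391.648 kWh
Cost = 391.648 × €0.32 = €125.33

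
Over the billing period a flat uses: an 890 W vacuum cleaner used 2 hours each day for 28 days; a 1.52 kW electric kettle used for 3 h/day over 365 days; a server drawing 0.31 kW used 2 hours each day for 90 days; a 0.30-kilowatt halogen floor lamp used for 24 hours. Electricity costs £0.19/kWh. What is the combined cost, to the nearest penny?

vacuum cleaner: Runtime = 2 h/day × 28 days = 56 h
vacuum cleaner: 0.89 kW × 56 h = 49.84 kWh
electric kettle: Runtime = 3 h/day × 365 days = 1095 h
electric kettle: 1.52 kW × 1095 h = 1664.4 kWh
server: Runtime = 2 h/day × 90 days = 180 h
server: 0.31 kW × 180 h = 55.8 kWh
halogen floor lamp: 0.3 kW × 24 h = 7.2 kWh
Total energy = 1777.24 kWh
Cost = 1777.24 × £0.19 = £337.68

£337.68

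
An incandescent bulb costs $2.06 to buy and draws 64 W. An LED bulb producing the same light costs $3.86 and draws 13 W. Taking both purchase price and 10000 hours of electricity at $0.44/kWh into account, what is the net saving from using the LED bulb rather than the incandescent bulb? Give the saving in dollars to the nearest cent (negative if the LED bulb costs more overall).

$222.60

incandescent bulb: $2.06 + (64/1000) kW × 10000 h × $0.44 = $2.06 + $281.6 = $283.66
LED bulb: $3.86 + (13/1000) kW × 10000 h × $0.44 = $3.86 + $57.2 = $61.06
Saving = $283.66 − $61.06 = $222.6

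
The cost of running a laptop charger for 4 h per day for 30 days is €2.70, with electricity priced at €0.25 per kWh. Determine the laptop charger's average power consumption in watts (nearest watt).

90 W

Energy = €2.70 ÷ €0.25/kWh = 10.8 kWh
Runtime = 4 h/day × 30 days = 120 h
Power = 10.8 kWh ÷ 120 h = 0.09 kW = 90 W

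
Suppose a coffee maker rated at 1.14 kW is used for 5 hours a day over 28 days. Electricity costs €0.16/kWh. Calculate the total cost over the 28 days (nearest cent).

Runtime = 5 h/day × 28 days = 140 h
Energy = 1.14 kW × 140 h = 159.6 kWh
Cost = 159.6 kWh × €0.16/kWh = €25.54

€25.54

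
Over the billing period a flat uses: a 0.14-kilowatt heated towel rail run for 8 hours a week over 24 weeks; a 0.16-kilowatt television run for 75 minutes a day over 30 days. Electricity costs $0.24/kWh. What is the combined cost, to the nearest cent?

heated towel rail: Runtime = 8 h/week × 24 weeks = 192 h
heated towel rail: 0.14 kW × 192 h = 26.88 kWh
television: Runtime = 75 min × 30 = 2250 min = 37.5 h
television: 0.16 kW × 37.5 h = 6 kWh
Total energy = 32.88 kWh
Cost = 32.88 × $0.24 = $7.89

$7.89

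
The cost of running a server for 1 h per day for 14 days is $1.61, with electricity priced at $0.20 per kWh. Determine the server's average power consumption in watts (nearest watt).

Energy = $1.61 ÷ $0.20/kWh = 8.05 kWh
Runtime = 1 h/day × 14 days = 14 h
Power = 8.05 kWh ÷ 14 h = 0.575 kW = 575 W

575 W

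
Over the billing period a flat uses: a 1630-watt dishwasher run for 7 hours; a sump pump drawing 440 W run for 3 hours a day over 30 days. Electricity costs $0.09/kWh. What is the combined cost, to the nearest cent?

dishwasher: 1.63 kW × 7 h = 11.41 kWh
sump pump: Runtime = 3 h/day × 30 days = 90 h
sump pump: 0.44 kW × 90 h = 39.6 kWh
Total energy = 51.01 kWh
Cost = 51.01 × $0.09 = $4.59

$4.59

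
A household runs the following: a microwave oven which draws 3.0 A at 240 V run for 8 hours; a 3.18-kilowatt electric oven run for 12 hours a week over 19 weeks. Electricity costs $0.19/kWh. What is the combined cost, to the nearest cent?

$138.85

microwave oven: Power = 3.0 A × 240 V = 720 W = 0.72 kW
microwave oven: 0.72 kW × 8 h = 5.76 kWh
electric oven: Runtime = 12 h/week × 19 weeks = 228 h
electric oven: 3.18 kW × 228 h = 725.04 kWh
Total energy = 730.8 kWh
Cost = 730.8 × $0.19 = $138.85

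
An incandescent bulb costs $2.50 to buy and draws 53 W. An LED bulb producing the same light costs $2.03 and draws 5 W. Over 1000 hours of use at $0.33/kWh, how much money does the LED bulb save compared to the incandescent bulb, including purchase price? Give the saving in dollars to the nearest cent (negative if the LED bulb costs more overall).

$16.31

incandescent bulb: $2.50 + (53/1000) kW × 1000 h × $0.33 = $2.50 + $17.49 = $19.99
LED bulb: $2.03 + (5/1000) kW × 1000 h × $0.33 = $2.03 + $1.65 = $3.68
Saving = $19.99 − $3.68 = $16.31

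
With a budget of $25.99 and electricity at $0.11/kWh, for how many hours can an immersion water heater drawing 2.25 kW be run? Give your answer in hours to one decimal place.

105.0 h

Energy available = $25.99 ÷ $0.11/kWh = 236.2727 kWh
Hours = 236.2727 kWh ÷ 2.25 kW = 105.0 h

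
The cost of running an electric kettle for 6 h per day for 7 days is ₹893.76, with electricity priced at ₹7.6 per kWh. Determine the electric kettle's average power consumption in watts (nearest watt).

2800 W

Energy = ₹893.76 ÷ ₹7.6/kWh = 117.6 kWh
Runtime = 6 h/day × 7 days = 42 h
Power = 117.6 kWh ÷ 42 h = 2.8 kW = 2800 W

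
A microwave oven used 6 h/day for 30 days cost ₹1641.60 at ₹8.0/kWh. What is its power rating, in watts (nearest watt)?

1140 W

Energy = ₹1641.60 ÷ ₹8.0/kWh = 205.2 kWh
Runtime = 6 h/day × 30 days = 180 h
Power = 205.2 kWh ÷ 180 h = 1.14 kW = 1140 W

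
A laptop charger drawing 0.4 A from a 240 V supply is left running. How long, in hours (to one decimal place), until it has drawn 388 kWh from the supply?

4041.7 h

Power = 0.4 A × 240 V = 96 W = 0.096 kW
Hours = 388 kWh ÷ 0.096 kW = 4041.7 h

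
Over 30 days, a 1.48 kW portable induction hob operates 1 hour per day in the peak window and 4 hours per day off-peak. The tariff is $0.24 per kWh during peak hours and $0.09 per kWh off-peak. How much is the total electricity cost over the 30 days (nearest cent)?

$26.64

Peak energy = 1.48 kW × 1 h × 30 = 44.4 kWh
Off-peak energy = 1.48 kW × 4 h × 30 = 177.6 kWh
Cost = 44.4 × $0.24 + 177.6 × $0.09 = $10.656 + $15.984 = $26.64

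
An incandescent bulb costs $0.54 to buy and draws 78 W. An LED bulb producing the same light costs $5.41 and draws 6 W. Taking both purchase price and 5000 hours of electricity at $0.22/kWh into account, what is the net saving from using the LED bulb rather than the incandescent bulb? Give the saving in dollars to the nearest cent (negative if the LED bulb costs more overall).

incandescent bulb: $0.54 + (78/1000) kW × 5000 h × $0.22 = $0.54 + $85.8 = $86.34
LED bulb: $5.41 + (6/1000) kW × 5000 h × $0.22 = $5.41 + $6.6 = $12.01
Saving = $86.34 − $12.01 = $74.33

$74.33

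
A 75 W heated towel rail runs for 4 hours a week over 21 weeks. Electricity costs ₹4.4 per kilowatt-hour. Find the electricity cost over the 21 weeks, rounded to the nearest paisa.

₹27.72

Runtime = 4 h/week × 21 weeks = 84 h
Energy = 0.075 kW × 84 h = 6.3 kWh
Cost = 6.3 kWh × ₹4.4/kWh = ₹27.72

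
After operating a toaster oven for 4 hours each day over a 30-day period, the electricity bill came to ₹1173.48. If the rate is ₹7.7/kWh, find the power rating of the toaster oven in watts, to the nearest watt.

Energy = ₹1173.48 ÷ ₹7.7/kWh = 152.4 kWh
Runtime = 4 h/day × 30 days = 120 h
Power = 152.4 kWh ÷ 120 h = 1.27 kW = 1270 W

1270 W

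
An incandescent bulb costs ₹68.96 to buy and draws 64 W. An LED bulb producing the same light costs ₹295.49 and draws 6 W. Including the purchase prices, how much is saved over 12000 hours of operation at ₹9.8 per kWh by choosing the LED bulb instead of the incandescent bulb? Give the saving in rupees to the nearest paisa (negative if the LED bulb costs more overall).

₹6594.27

incandescent bulb: ₹68.96 + (64/1000) kW × 12000 h × ₹9.8 = ₹68.96 + ₹7526.4 = ₹7595.36
LED bulb: ₹295.49 + (6/1000) kW × 12000 h × ₹9.8 = ₹295.49 + ₹705.6 = ₹1001.09
Saving = ₹7595.36 − ₹1001.09 = ₹6594.27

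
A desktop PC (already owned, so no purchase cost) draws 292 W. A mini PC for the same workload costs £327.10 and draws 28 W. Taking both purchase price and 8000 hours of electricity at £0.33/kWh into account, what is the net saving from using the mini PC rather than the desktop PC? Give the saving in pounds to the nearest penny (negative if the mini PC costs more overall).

desktop PC: £0.00 + (292/1000) kW × 8000 h × £0.33 = £0.00 + £770.88 = £770.88
mini PC: £327.10 + (28/1000) kW × 8000 h × £0.33 = £327.10 + £73.92 = £401.02
Saving = £770.88 − £401.02 = £369.86

£369.86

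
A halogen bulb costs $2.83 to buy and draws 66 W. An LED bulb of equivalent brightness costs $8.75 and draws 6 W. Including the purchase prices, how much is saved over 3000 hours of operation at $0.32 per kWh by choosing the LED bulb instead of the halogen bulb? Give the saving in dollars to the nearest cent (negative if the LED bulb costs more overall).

$51.68

halogen bulb: $2.83 + (66/1000) kW × 3000 h × $0.32 = $2.83 + $63.36 = $66.19
LED bulb: $8.75 + (6/1000) kW × 3000 h × $0.32 = $8.75 + $5.76 = $14.51
Saving = $66.19 − $14.51 = $51.68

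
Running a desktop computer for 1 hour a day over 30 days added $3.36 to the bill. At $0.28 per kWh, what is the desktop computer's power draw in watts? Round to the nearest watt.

400 W

Energy = $3.36 ÷ $0.28/kWh = 12 kWh
Runtime = 1 h/day × 30 days = 30 h
Power = 12 kWh ÷ 30 h = 0.4 kW = 400 W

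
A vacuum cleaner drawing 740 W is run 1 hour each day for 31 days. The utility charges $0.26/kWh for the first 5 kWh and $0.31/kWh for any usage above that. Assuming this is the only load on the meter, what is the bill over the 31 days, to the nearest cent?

$6.86

Runtime = 1 h/day × 31 days = 31 h
Energy = 0.74 kW × 31 h = 22.94 kWh
Tier 1 (0–5 kWh): 5 × $0.26 = $1.3
Above 5 kWh: 17.94 × $0.31 = $5.5614
Bill = $6.86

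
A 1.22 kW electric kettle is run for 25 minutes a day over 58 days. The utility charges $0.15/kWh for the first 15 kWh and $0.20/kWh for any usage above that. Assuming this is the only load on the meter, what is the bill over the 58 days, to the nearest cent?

$5.15

Runtime = 25 min × 58 = 1450 min = 24.166666… h
Energy = 1.22 kW × 24.166666… h = 29.483333… kWh
Tier 1 (0–15 kWh): 15 × $0.15 = $2.25
Above 15 kWh: 14.483333… × $0.20 = $2.896666…
Bill = $5.15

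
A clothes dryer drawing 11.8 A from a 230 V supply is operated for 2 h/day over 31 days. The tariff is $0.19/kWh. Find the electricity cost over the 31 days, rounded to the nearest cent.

$31.97

Power = 11.8 A × 230 V = 2714 W = 2.714 kW
Runtime = 2 h/day × 31 days = 62 h
Energy = 2.714 kW × 62 h = 168.268 kWh
Cost = 168.268 kWh × $0.19/kWh = $31.97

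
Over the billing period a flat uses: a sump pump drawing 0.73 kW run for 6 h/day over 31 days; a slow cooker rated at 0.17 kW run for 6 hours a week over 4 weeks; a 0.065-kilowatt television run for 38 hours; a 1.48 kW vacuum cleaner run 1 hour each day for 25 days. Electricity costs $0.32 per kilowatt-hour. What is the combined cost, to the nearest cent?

$57.39

sump pump: Runtime = 6 h/day × 31 days = 186 h
sump pump: 0.73 kW × 186 h = 135.78 kWh
slow cooker: Runtime = 6 h/week × 4 weeks = 24 h
slow cooker: 0.17 kW × 24 h = 4.08 kWh
television: 0.065 kW × 38 h = 2.47 kWh
vacuum cleaner: Runtime = 1 h/day × 25 days = 25 h
vacuum cleaner: 1.48 kW × 25 h = 37 kWh
Total energy = 179.33 kWh
Cost = 179.33 × $0.32 = $57.39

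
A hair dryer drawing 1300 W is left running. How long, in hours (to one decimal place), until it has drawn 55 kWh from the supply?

42.3 h

Hours = 55 kWh ÷ 1.3 kW = 42.3 h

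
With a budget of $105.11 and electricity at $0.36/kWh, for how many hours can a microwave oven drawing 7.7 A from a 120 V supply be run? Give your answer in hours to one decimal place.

316.0 h

Power = 7.7 A × 120 V = 924 W = 0.924 kW
Energy available = $105.11 ÷ $0.36/kWh = 291.9722 kWh
Hours = 291.9722 kWh ÷ 0.924 kW = 316.0 h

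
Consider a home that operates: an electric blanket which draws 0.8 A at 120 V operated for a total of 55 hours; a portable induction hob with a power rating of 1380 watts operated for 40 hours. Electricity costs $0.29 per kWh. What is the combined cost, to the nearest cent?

$17.54

electric blanket: Power = 0.8 A × 120 V = 96 W = 0.096 kW
electric blanket: 0.096 kW × 55 h = 5.28 kWh
portable induction hob: 1.38 kW × 40 h = 55.2 kWh
Total energy = 60.48 kWh
Cost = 60.48 × $0.29 = $17.54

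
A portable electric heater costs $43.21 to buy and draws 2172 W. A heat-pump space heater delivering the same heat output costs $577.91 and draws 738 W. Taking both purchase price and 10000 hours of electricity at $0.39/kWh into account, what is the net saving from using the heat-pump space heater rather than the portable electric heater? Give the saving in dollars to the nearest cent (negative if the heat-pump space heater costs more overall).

portable electric heater: $43.21 + (2172/1000) kW × 10000 h × $0.39 = $43.21 + $8470.8 = $8514.01
heat-pump space heater: $577.91 + (738/1000) kW × 10000 h × $0.39 = $577.91 + $2878.2 = $3456.11
Saving = $8514.01 − $3456.11 = $5057.9

$5057.90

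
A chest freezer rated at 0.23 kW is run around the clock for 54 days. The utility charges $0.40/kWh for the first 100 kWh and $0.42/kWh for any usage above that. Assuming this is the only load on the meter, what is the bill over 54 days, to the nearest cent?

$123.19

Runtime = 24 h × 54 = 1296 h
Energy = 0.23 kW × 1296 h = 298.08 kWh
Tier 1 (0–100 kWh): 100 × $0.40 = $40
Above 100 kWh: 198.08 × $0.42 = $83.1936
Bill = $123.19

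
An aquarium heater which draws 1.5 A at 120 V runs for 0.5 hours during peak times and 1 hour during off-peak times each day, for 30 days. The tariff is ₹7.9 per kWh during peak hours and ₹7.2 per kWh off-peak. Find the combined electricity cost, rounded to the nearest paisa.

₹60.21

Power = 1.5 A × 120 V = 180 W = 0.18 kW
Peak energy = 0.18 kW × 0.5 h × 30 = 2.7 kWh
Off-peak energy = 0.18 kW × 1 h × 30 = 5.4 kWh
Cost = 2.7 × ₹7.9 + 5.4 × ₹7.2 = ₹21.33 + ₹38.88 = ₹60.21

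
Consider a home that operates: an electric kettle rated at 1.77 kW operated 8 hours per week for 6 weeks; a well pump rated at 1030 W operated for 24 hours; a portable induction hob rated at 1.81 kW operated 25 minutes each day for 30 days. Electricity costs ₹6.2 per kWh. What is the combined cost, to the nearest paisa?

electric kettle: Runtime = 8 h/week × 6 weeks = 48 h
electric kettle: 1.77 kW × 48 h = 84.96 kWh
well pump: 1.03 kW × 24 h = 24.72 kWh
portable induction hob: Runtime = 25 min × 30 = 750 min = 12.5 h
portable induction hob: 1.81 kW × 12.5 h = 22.625 kWh
Total energy = 132.305 kWh
Cost = 132.305 × ₹6.2 = ₹820.29

₹820.29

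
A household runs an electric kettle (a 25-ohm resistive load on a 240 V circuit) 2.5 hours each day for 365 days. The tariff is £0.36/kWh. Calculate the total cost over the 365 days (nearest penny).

£756.86

Power = V²/R = 240²/25 = 2304 W = 2.304 kW
Runtime = 2.5 h/day × 365 days = 912.5 h
Energy = 2.304 kW × 912.5 h = 2102.4 kWh
Cost = 2102.4 kWh × £0.36/kWh = £756.86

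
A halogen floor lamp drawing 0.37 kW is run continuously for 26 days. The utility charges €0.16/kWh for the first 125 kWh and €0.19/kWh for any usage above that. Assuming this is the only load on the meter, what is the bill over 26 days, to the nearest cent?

€40.12

Runtime = 24 h × 26 = 624 h
Energy = 0.37 kW × 624 h = 230.88 kWh
Tier 1 (0–125 kWh): 125 × €0.16 = €20
Above 125 kWh: 105.88 × €0.19 = €20.1172
Bill = €40.12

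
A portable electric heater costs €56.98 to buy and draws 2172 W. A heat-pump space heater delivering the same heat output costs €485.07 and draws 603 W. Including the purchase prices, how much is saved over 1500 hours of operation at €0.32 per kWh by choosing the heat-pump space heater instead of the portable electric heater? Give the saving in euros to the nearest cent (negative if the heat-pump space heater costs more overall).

€325.03

portable electric heater: €56.98 + (2172/1000) kW × 1500 h × €0.32 = €56.98 + €1042.56 = €1099.54
heat-pump space heater: €485.07 + (603/1000) kW × 1500 h × €0.32 = €485.07 + €289.44 = €774.51
Saving = €1099.54 − €774.51 = €325.03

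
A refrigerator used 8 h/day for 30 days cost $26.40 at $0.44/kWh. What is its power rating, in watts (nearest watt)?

Energy = $26.40 ÷ $0.44/kWh = 60 kWh
Runtime = 8 h/day × 30 days = 240 h
Power = 60 kWh ÷ 240 h = 0.25 kW = 250 W

250 W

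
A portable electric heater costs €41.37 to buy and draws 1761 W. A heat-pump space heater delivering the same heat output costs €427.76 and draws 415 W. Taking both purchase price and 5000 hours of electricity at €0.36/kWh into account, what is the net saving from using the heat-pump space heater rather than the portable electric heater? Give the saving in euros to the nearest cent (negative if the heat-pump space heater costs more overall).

€2036.41

portable electric heater: €41.37 + (1761/1000) kW × 5000 h × €0.36 = €41.37 + €3169.8 = €3211.17
heat-pump space heater: €427.76 + (415/1000) kW × 5000 h × €0.36 = €427.76 + €747 = €1174.76
Saving = €3211.17 − €1174.76 = €2036.41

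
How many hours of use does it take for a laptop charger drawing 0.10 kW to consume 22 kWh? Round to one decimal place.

220.0 h

Hours = 22 kWh ÷ 0.1 kW = 220.0 h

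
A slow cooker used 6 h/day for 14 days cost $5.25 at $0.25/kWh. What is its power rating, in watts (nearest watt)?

250 W

Energy = $5.25 ÷ $0.25/kWh = 21 kWh
Runtime = 6 h/day × 14 days = 84 h
Power = 21 kWh ÷ 84 h = 0.25 kW = 250 W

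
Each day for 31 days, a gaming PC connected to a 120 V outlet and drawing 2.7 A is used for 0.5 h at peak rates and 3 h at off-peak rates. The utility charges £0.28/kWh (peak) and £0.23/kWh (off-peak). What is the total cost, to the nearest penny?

Power = 2.7 A × 120 V = 324 W = 0.324 kW
Peak energy = 0.324 kW × 0.5 h × 31 = 5.022 kWh
Off-peak energy = 0.324 kW × 3 h × 31 = 30.132 kWh
Cost = 5.022 × £0.28 + 30.132 × £0.23 = £1.40616 + £6.93036 = £8.34

£8.34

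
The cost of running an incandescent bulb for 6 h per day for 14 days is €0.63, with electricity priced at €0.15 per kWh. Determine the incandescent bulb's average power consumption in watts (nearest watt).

Energy = €0.63 ÷ €0.15/kWh = 4.2 kWh
Runtime = 6 h/day × 14 days = 84 h
Power = 4.2 kWh ÷ 84 h = 0.05 kW = 50 W

50 W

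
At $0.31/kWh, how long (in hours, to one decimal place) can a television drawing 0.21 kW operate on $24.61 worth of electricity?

378.0 h

Energy available = $24.61 ÷ $0.31/kWh = 79.3871 kWh
Hours = 79.3871 kWh ÷ 0.21 kW = 378.0 h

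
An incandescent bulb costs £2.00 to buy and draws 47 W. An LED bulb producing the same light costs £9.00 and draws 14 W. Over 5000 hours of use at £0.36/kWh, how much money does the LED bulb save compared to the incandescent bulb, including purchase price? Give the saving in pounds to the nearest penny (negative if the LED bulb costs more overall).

incandescent bulb: £2.00 + (47/1000) kW × 5000 h × £0.36 = £2.00 + £84.6 = £86.6
LED bulb: £9.00 + (14/1000) kW × 5000 h × £0.36 = £9.00 + £25.2 = £34.2
Saving = £86.6 − £34.2 = £52.4

£52.40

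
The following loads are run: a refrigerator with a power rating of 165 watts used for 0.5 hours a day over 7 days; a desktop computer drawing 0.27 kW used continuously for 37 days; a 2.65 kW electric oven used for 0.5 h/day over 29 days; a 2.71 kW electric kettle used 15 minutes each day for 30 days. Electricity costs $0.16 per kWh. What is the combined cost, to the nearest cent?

$47.85

refrigerator: Runtime = 0.5 h/day × 7 days = 3.5 h
refrigerator: 0.165 kW × 3.5 h = 0.5775 kWh
desktop computer: Runtime = 24 h × 37 = 888 h
desktop computer: 0.27 kW × 888 h = 239.76 kWh
electric oven: Runtime = 0.5 h/day × 29 days = 14.5 h
electric oven: 2.65 kW × 14.5 h = 38.425 kWh
electric kettle: Runtime = 15 min × 30 = 450 min = 7.5 h
electric kettle: 2.71 kW × 7.5 h = 20.325 kWh
Total energy = 299.0875 kWh
Cost = 299.0875 × $0.16 = $47.85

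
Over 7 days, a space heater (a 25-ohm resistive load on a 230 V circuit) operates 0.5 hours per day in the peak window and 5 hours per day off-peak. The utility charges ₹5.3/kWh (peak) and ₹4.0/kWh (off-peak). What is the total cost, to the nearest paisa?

₹335.49

Power = V²/R = 230²/25 = 2116 W = 2.116 kW
Peak energy = 2.116 kW × 0.5 h × 7 = 7.406 kWh
Off-peak energy = 2.116 kW × 5 h × 7 = 74.06 kWh
Cost = 7.406 × ₹5.3 + 74.06 × ₹4.0 = ₹39.2518 + ₹296.24 = ₹335.49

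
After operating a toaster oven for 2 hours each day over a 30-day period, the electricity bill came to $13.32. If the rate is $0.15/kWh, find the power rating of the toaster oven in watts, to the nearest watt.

Energy = $13.32 ÷ $0.15/kWh = 88.8 kWh
Runtime = 2 h/day × 30 days = 60 h
Power = 88.8 kWh ÷ 60 h = 1.48 kW = 1480 W

1480 W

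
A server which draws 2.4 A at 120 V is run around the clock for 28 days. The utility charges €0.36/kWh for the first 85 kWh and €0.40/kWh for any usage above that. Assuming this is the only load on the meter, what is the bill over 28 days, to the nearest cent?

Power = 2.4 A × 120 V = 288 W = 0.288 kW
Runtime = 24 h × 28 = 672 h
Energy = 0.288 kW × 672 h = 193.536 kWh
Tier 1 (0–85 kWh): 85 × €0.36 = €30.6
Above 85 kWh: 108.536 × €0.40 = €43.4144
Bill = €74.01

€74.01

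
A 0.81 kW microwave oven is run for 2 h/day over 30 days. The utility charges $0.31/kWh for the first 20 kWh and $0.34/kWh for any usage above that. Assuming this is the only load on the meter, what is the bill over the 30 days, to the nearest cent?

Runtime = 2 h/day × 30 days = 60 h
Energy = 0.81 kW × 60 h = 48.6 kWh
Tier 1 (0–20 kWh): 20 × $0.31 = $6.2
Above 20 kWh: 28.6 × $0.34 = $9.724
Bill = $15.92

$15.92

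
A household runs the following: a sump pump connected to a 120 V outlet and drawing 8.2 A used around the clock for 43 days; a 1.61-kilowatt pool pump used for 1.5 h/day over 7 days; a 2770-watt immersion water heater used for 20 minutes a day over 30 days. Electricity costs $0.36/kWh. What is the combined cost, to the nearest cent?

sump pump: Power = 8.2 A × 120 V = 984 W = 0.984 kW
sump pump: Runtime = 24 h × 43 = 1032 h
sump pump: 0.984 kW × 1032 h = 1015.488 kWh
pool pump: Runtime = 1.5 h/day × 7 days = 10.5 h
pool pump: 1.61 kW × 10.5 h = 16.905 kWh
immersion water heater: Runtime = 20 min × 30 = 600 min = 10 h
immersion water heater: 2.77 kW × 10 h = 27.7 kWh
Total energy = 1060.093 kWh
Cost = 1060.093 × $0.36 = $381.63

$381.63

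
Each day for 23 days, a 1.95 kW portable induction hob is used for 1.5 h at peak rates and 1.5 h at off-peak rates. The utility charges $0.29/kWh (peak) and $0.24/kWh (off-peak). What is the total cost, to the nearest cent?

Peak energy = 1.95 kW × 1.5 h × 23 = 67.275 kWh
Off-peak energy = 1.95 kW × 1.5 h × 23 = 67.275 kWh
Cost = 67.275 × $0.29 + 67.275 × $0.24 = $19.50975 + $16.146 = $35.66

$35.66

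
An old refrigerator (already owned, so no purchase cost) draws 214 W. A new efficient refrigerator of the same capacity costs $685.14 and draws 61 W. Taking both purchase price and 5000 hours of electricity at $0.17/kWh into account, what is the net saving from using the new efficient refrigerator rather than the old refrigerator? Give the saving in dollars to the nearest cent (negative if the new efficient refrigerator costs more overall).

old refrigerator: $0.00 + (214/1000) kW × 5000 h × $0.17 = $0.00 + $181.9 = $181.9
new efficient refrigerator: $685.14 + (61/1000) kW × 5000 h × $0.17 = $685.14 + $51.85 = $736.99
Saving = $181.9 − $736.99 = −$555.09

-$555.09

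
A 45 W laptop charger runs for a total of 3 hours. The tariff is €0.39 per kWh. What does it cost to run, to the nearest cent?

€0.05

Energy = 0.045 kW × 3 h = 0.135 kWh
Cost = 0.135 kWh × €0.39/kWh = €0.05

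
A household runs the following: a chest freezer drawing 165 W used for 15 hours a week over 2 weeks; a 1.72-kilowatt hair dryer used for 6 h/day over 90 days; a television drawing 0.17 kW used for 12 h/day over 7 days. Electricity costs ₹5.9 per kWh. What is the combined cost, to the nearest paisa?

chest freezer: Runtime = 15 h/week × 2 weeks = 30 h
chest freezer: 0.165 kW × 30 h = 4.95 kWh
hair dryer: Runtime = 6 h/day × 90 days = 540 h
hair dryer: 1.72 kW × 540 h = 928.8 kWh
television: Runtime = 12 h/day × 7 days = 84 h
television: 0.17 kW × 84 h = 14.28 kWh
Total energy = 948.03 kWh
Cost = 948.03 × ₹5.9 = ₹5593.38

₹5593.38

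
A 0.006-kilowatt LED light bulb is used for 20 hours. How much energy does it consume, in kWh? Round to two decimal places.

Energy = 0.006 kW × 20 h = 0.12 kWh

0.12 kWh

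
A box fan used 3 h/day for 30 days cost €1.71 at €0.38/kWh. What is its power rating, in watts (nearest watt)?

Energy = €1.71 ÷ €0.38/kWh = 4.5 kWh
Runtime = 3 h/day × 30 days = 90 h
Power = 4.5 kWh ÷ 90 h = 0.05 kW = 50 W

50 W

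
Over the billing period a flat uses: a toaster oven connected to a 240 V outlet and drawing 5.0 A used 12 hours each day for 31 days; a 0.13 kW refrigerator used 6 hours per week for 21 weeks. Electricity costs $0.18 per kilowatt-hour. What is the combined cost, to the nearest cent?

$83.30

toaster oven: Power = 5.0 A × 240 V = 1200 W = 1.2 kW
toaster oven: Runtime = 12 h/day × 31 days = 372 h
toaster oven: 1.2 kW × 372 h = 446.4 kWh
refrigerator: Runtime = 6 h/week × 21 weeks = 126 h
refrigerator: 0.13 kW × 126 h = 16.38 kWh
Total energy = 462.78 kWh
Cost = 462.78 × $0.18 = $83.30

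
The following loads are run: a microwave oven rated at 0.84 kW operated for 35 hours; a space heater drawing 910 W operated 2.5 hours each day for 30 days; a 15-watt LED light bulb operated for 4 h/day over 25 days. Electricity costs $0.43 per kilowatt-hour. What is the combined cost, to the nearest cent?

microwave oven: 0.84 kW × 35 h = 29.4 kWh
space heater: Runtime = 2.5 h/day × 30 days = 75 h
space heater: 0.91 kW × 75 h = 68.25 kWh
LED light bulb: Runtime = 4 h/day × 25 days = 100 h
LED light bulb: 0.015 kW × 100 h = 1.5 kWh
Total energy = 99.15 kWh
Cost = 99.15 × $0.43 = $42.63

$42.63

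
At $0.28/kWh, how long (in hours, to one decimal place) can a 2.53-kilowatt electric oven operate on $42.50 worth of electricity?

Energy available = $42.50 ÷ $0.28/kWh = 151.7857 kWh
Hours = 151.7857 kWh ÷ 2.53 kW = 60.0 h

60.0 h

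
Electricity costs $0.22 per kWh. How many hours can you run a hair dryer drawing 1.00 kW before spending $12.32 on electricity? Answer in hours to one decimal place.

56.0 h

Energy available = $12.32 ÷ $0.22/kWh = 56 kWh
Hours = 56 kWh ÷ 1 kW = 56.0 h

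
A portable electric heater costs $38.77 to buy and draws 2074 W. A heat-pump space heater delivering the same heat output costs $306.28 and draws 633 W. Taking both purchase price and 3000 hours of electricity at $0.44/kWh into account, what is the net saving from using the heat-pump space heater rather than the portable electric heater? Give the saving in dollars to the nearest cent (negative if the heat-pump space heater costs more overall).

$1634.61

portable electric heater: $38.77 + (2074/1000) kW × 3000 h × $0.44 = $38.77 + $2737.68 = $2776.45
heat-pump space heater: $306.28 + (633/1000) kW × 3000 h × $0.44 = $306.28 + $835.56 = $1141.84
Saving = $2776.45 − $1141.84 = $1634.61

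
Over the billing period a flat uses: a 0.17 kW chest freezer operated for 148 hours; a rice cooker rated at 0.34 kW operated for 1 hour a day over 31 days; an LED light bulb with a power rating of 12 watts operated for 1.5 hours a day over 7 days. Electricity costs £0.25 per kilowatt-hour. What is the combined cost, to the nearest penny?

£8.96

chest freezer: 0.17 kW × 148 h = 25.16 kWh
rice cooker: Runtime = 1 h/day × 31 days = 31 h
rice cooker: 0.34 kW × 31 h = 10.54 kWh
LED light bulb: Runtime = 1.5 h/day × 7 days = 10.5 h
LED light bulb: 0.012 kW × 10.5 h = 0.126 kWh
Total energy = 35.826 kWh
Cost = 35.826 × £0.25 = £8.96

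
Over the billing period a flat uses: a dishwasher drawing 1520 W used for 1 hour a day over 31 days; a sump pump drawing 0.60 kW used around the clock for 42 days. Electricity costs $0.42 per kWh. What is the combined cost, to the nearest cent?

$273.81

dishwasher: Runtime = 1 h/day × 31 days = 31 h
dishwasher: 1.52 kW × 31 h = 47.12 kWh
sump pump: Runtime = 24 h × 42 = 1008 h
sump pump: 0.6 kW × 1008 h = 604.8 kWh
Total energy = 651.92 kWh
Cost = 651.92 × $0.42 = $273.81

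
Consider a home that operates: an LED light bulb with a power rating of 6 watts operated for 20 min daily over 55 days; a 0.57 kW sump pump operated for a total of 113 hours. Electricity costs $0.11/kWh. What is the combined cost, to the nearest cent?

$7.10

LED light bulb: Runtime = 20 min × 55 = 1100 min = 18.333333… h
LED light bulb: 0.006 kW × 18.333333… h = 0.11 kWh
sump pump: 0.57 kW × 113 h = 64.41 kWh
Total energy = 64.52 kWh
Cost = 64.52 × $0.11 = $7.10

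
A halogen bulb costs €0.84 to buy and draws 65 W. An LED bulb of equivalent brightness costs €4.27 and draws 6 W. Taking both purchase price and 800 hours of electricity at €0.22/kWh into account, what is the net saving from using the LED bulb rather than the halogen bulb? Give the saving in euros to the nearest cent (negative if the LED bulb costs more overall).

€6.95

halogen bulb: €0.84 + (65/1000) kW × 800 h × €0.22 = €0.84 + €11.44 = €12.28
LED bulb: €4.27 + (6/1000) kW × 800 h × €0.22 = €4.27 + €1.056 = €5.326
Saving = €12.28 − €5.326 = €6.954 → €6.95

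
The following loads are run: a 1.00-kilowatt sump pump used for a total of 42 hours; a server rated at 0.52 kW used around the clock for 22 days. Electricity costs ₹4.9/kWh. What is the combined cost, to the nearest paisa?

₹1551.14

sump pump: 1 kW × 42 h = 42 kWh
server: Runtime = 24 h × 22 = 528 h
server: 0.52 kW × 528 h = 274.56 kWh
Total energy = 316.56 kWh
Cost = 316.56 × ₹4.9 = ₹1551.14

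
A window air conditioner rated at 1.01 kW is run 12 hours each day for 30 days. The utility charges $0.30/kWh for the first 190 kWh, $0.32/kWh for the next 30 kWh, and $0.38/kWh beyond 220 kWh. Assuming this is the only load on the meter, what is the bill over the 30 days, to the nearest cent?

Runtime = 12 h/day × 30 days = 360 h
Energy = 1.01 kW × 360 h = 363.6 kWh
Tier 1 (0–190 kWh): 190 × $0.30 = $57
Tier 2 (190–220 kWh): 30 × $0.32 = $9.6
Above 220 kWh: 143.6 × $0.38 = $54.568
Bill = $121.17

$121.17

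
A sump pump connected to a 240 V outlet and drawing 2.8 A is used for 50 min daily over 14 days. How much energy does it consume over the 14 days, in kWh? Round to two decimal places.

7.84 kWh

Power = 2.8 A × 240 V = 672 W = 0.672 kW
Runtime = 50 min × 14 = 700 min = 11.666666… h
Energy = 0.672 kW × 11.666666… h = 7.84 kWh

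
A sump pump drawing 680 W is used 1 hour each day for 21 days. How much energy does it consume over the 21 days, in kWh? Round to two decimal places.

14.28 kWh

Runtime = 1 h/day × 21 days = 21 h
Energy = 0.68 kW × 21 h = 14.28 kWh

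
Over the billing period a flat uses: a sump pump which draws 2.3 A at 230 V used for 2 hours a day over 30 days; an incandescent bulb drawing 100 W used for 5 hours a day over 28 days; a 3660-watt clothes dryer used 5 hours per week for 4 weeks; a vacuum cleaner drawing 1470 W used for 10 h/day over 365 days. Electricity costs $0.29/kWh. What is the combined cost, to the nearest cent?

$1590.49

sump pump: Power = 2.3 A × 230 V = 529 W = 0.529 kW
sump pump: Runtime = 2 h/day × 30 days = 60 h
sump pump: 0.529 kW × 60 h = 31.74 kWh
incandescent bulb: Runtime = 5 h/day × 28 days = 140 h
incandescent bulb: 0.1 kW × 140 h = 14 kWh
clothes dryer: Runtime = 5 h/week × 4 weeks = 20 h
clothes dryer: 3.66 kW × 20 h = 73.2 kWh
vacuum cleaner: Runtime = 10 h/day × 365 days = 3650 h
vacuum cleaner: 1.47 kW × 3650 h = 5365.5 kWh
Total energy = 5484.44 kWh
Cost = 5484.44 × $0.29 = $1590.49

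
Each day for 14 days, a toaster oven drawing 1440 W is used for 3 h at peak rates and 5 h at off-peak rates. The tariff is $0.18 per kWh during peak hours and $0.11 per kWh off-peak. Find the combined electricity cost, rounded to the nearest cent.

Peak energy = 1.44 kW × 3 h × 14 = 60.48 kWh
Off-peak energy = 1.44 kW × 5 h × 14 = 100.8 kWh
Cost = 60.48 × $0.18 + 100.8 × $0.11 = $10.8864 + $11.088 = $21.97

$21.97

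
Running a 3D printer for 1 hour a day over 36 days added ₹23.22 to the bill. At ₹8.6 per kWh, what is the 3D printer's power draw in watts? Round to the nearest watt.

Energy = ₹23.22 ÷ ₹8.6/kWh = 2.7 kWh
Runtime = 1 h/day × 36 days = 36 h
Power = 2.7 kWh ÷ 36 h = 0.075 kW = 75 W

75 W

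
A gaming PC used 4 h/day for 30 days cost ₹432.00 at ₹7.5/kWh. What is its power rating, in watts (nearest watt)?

Energy = ₹432.00 ÷ ₹7.5/kWh = 57.6 kWh
Runtime = 4 h/day × 30 days = 120 h
Power = 57.6 kWh ÷ 120 h = 0.48 kW = 480 W

480 W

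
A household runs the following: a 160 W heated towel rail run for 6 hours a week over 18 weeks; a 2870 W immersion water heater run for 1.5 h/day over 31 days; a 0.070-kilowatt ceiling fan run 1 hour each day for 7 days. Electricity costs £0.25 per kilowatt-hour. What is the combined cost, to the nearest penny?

£37.81

heated towel rail: Runtime = 6 h/week × 18 weeks = 108 h
heated towel rail: 0.16 kW × 108 h = 17.28 kWh
immersion water heater: Runtime = 1.5 h/day × 31 days = 46.5 h
immersion water heater: 2.87 kW × 46.5 h = 133.455 kWh
ceiling fan: Runtime = 1 h/day × 7 days = 7 h
ceiling fan: 0.07 kW × 7 h = 0.49 kWh
Total energy = 151.225 kWh
Cost = 151.225 × £0.25 = £37.81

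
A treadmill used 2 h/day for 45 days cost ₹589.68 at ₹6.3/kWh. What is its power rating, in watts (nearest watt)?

1040 W

Energy = ₹589.68 ÷ ₹6.3/kWh = 93.6 kWh
Runtime = 2 h/day × 45 days = 90 h
Power = 93.6 kWh ÷ 90 h = 1.04 kW = 1040 W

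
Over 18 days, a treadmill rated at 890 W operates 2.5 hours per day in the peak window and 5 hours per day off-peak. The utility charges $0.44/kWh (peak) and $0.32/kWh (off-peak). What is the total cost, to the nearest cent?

$43.25

Peak energy = 0.89 kW × 2.5 h × 18 = 40.05 kWh
Off-peak energy = 0.89 kW × 5 h × 18 = 80.1 kWh
Cost = 40.05 × $0.44 + 80.1 × $0.32 = $17.622 + $25.632 = $43.25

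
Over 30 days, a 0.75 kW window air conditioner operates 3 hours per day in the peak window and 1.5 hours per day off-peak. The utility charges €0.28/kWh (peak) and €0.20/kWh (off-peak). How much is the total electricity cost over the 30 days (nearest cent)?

Peak energy = 0.75 kW × 3 h × 30 = 67.5 kWh
Off-peak energy = 0.75 kW × 1.5 h × 30 = 33.75 kWh
Cost = 67.5 × €0.28 + 33.75 × €0.20 = €18.9 + €6.75 = €25.65

€25.65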